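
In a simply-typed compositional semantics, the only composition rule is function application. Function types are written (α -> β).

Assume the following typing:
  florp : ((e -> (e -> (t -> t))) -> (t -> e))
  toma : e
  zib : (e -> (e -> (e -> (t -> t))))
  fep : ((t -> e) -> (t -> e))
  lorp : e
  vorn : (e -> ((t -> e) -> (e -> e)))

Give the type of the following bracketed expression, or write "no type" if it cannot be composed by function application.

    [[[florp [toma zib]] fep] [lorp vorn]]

[toma zib]: functor zib : (e -> (e -> (e -> (t -> t)))), argument toma : e; result (e -> (e -> (t -> t))).
[florp [toma zib]]: functor florp : ((e -> (e -> (t -> t))) -> (t -> e)), argument [toma zib] : (e -> (e -> (t -> t))); result (t -> e).
[[florp [toma zib]] fep]: functor fep : ((t -> e) -> (t -> e)), argument [florp [toma zib]] : (t -> e); result (t -> e).
[lorp vorn]: functor vorn : (e -> ((t -> e) -> (e -> e))), argument lorp : e; result ((t -> e) -> (e -> e)).
[[[florp [toma zib]] fep] [lorp vorn]]: functor [lorp vorn] : ((t -> e) -> (e -> e)), argument [[florp [toma zib]] fep] : (t -> e); result (e -> e).

(e -> e)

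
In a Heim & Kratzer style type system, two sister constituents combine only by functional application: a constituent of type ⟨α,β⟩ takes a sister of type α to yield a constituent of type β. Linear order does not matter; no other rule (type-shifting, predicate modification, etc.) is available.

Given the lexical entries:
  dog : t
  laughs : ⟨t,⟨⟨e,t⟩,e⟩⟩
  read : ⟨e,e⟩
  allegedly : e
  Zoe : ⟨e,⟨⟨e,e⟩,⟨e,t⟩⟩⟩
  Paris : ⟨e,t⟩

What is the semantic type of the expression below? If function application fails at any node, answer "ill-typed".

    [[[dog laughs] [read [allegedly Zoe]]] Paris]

t

[dog laughs]: functor laughs : ⟨t,⟨⟨e,t⟩,e⟩⟩, argument dog : t; result ⟨⟨e,t⟩,e⟩.
[allegedly Zoe]: functor Zoe : ⟨e,⟨⟨e,e⟩,⟨e,t⟩⟩⟩, argument allegedly : e; result ⟨⟨e,e⟩,⟨e,t⟩⟩.
[read [allegedly Zoe]]: functor [allegedly Zoe] : ⟨⟨e,e⟩,⟨e,t⟩⟩, argument read : ⟨e,e⟩; result ⟨e,t⟩.
[[dog laughs] [read [allegedly Zoe]]]: functor [dog laughs] : ⟨⟨e,t⟩,e⟩, argument [read [allegedly Zoe]] : ⟨e,t⟩; result e.
[[[dog laughs] [read [allegedly Zoe]]] Paris]: functor Paris : ⟨e,t⟩, argument [[dog laughs] [read [allegedly Zoe]]] : e; result t.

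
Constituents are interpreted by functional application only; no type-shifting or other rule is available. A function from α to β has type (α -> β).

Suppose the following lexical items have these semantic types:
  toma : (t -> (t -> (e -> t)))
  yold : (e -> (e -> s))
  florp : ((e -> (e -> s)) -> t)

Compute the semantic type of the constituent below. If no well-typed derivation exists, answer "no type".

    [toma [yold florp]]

[yold florp]: ((e -> (e -> s)) -> t) applied to (e -> (e -> s)) yields t.
[toma [yold florp]]: (t -> (t -> (e -> t))) applied to t yields (t -> (e -> t)).

(t -> (e -> t))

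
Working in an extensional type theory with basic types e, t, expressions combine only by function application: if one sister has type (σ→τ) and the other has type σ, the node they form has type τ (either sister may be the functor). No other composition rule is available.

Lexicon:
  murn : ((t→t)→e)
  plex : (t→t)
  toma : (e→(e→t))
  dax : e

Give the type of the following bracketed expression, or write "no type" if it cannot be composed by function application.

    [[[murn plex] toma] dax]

At [murn plex], murn : ((t→t)→e) takes plex : (t→t), giving e.
At [[murn plex] toma], toma : (e→(e→t)) takes [murn plex] : e, giving (e→t).
At [[[murn plex] toma] dax], [[murn plex] toma] : (e→t) takes dax : e, giving t.

t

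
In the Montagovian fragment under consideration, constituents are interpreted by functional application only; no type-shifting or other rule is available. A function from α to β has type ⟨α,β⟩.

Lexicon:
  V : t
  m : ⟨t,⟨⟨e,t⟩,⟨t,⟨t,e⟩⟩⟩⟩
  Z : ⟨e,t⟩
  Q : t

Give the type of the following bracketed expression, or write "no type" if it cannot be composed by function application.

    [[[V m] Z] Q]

[V m] — m of type ⟨t,⟨⟨e,t⟩,⟨t,⟨t,e⟩⟩⟩⟩ combines with V of type t: type ⟨⟨e,t⟩,⟨t,⟨t,e⟩⟩⟩.
[[V m] Z] — [V m] of type ⟨⟨e,t⟩,⟨t,⟨t,e⟩⟩⟩ combines with Z of type ⟨e,t⟩: type ⟨t,⟨t,e⟩⟩.
[[[V m] Z] Q] — [[V m] Z] of type ⟨t,⟨t,e⟩⟩ combines with Q of type t: type ⟨t,e⟩.

⟨t,e⟩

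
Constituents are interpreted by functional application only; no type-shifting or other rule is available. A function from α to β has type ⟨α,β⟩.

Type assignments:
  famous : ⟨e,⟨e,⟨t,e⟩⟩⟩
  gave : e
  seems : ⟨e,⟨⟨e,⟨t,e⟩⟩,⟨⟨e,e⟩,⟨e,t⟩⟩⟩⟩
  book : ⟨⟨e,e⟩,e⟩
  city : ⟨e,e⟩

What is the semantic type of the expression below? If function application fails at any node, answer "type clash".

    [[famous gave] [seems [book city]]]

⟨⟨e,e⟩,⟨e,t⟩⟩

[famous gave] — famous of type ⟨e,⟨e,⟨t,e⟩⟩⟩ combines with gave of type e: type ⟨e,⟨t,e⟩⟩.
[book city] — book of type ⟨⟨e,e⟩,e⟩ combines with city of type ⟨e,e⟩: type e.
[seems [book city]] — seems of type ⟨e,⟨⟨e,⟨t,e⟩⟩,⟨⟨e,e⟩,⟨e,t⟩⟩⟩⟩ combines with [book city] of type e: type ⟨⟨e,⟨t,e⟩⟩,⟨⟨e,e⟩,⟨e,t⟩⟩⟩.
[[famous gave] [seems [book city]]] — [seems [book city]] of type ⟨⟨e,⟨t,e⟩⟩,⟨⟨e,e⟩,⟨e,t⟩⟩⟩ combines with [famous gave] of type ⟨e,⟨t,e⟩⟩: type ⟨⟨e,e⟩,⟨e,t⟩⟩.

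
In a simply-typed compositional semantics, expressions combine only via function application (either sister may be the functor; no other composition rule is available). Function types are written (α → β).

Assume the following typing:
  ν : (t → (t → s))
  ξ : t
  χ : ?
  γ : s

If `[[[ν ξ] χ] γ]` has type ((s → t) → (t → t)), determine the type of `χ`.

((t → s) → (s → ((s → t) → (t → t))))

[[[ν ξ] χ] γ] must have type ((s → t) → (t → t)). The sister γ has type s; that is not a function onto ((s → t) → (t → t)), so [[ν ξ] χ] must be the functor, of type (s → ((s → t) → (t → t))).
[[ν ξ] χ] must have type (s → ((s → t) → (t → t))). The sister [ν ξ] has type (t → s); that is not a function onto (s → ((s → t) → (t → t))), so χ must be the functor, of type ((t → s) → (s → ((s → t) → (t → t)))).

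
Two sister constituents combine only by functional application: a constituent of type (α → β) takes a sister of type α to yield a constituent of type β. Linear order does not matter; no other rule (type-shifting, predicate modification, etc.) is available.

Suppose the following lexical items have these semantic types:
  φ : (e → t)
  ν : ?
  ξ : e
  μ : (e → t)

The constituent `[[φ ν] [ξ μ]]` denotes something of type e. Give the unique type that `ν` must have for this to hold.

((e → t) → (t → e))

[[φ ν] [ξ μ]] is required to be e. [ξ μ] : t cannot yield e as functor, so [φ ν] : (t → e).
[φ ν] is required to be (t → e). φ : (e → t) cannot yield (t → e) as functor, so ν : ((e → t) → (t → e)).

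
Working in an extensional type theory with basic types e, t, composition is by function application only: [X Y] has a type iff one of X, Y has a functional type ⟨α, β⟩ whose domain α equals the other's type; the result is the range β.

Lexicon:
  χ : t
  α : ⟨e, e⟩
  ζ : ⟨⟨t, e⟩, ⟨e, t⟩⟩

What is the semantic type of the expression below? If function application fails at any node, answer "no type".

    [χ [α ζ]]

no type

[α ζ]: ⟨e, e⟩ with ⟨⟨t, e⟩, ⟨e, t⟩⟩ — neither is a function whose domain matches the other; composition fails here.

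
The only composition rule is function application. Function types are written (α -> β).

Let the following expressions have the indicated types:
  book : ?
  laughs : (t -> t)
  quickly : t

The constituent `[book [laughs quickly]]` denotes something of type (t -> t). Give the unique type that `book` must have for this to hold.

For [book [laughs quickly]] to have type (t -> t) with [laughs quickly] of type t, book must be the function: book : (t -> (t -> t)).

(t -> (t -> t))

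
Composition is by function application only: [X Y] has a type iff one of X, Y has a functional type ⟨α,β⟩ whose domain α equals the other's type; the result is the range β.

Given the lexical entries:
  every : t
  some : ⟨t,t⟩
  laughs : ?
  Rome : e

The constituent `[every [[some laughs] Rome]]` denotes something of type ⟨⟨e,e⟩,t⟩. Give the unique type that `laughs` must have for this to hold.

⟨⟨t,t⟩,⟨e,⟨t,⟨⟨e,e⟩,t⟩⟩⟩⟩

For [every [[some laughs] Rome]] to have type ⟨⟨e,e⟩,t⟩ with every of type t, [[some laughs] Rome] must be the function: [[some laughs] Rome] : ⟨t,⟨⟨e,e⟩,t⟩⟩.
For [[some laughs] Rome] to have type ⟨t,⟨⟨e,e⟩,t⟩⟩ with Rome of type e, [some laughs] must be the function: [some laughs] : ⟨e,⟨t,⟨⟨e,e⟩,t⟩⟩⟩.
For [some laughs] to have type ⟨e,⟨t,⟨⟨e,e⟩,t⟩⟩⟩ with some of type ⟨t,t⟩, laughs must be the function: laughs : ⟨⟨t,t⟩,⟨e,⟨t,⟨⟨e,e⟩,t⟩⟩⟩⟩.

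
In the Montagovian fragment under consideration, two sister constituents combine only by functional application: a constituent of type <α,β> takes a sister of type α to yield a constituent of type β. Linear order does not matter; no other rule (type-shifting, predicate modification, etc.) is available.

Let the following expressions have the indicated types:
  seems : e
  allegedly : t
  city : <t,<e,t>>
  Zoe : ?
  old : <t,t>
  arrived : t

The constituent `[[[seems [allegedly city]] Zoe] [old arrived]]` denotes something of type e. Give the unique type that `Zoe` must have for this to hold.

[[[seems [allegedly city]] Zoe] [old arrived]] is required to be e. [old arrived] : t cannot yield e as functor, so [[seems [allegedly city]] Zoe] : <t,e>.
[[seems [allegedly city]] Zoe] is required to be <t,e>. [seems [allegedly city]] : t cannot yield <t,e> as functor, so Zoe : <t,<t,e>>.

<t,<t,e>>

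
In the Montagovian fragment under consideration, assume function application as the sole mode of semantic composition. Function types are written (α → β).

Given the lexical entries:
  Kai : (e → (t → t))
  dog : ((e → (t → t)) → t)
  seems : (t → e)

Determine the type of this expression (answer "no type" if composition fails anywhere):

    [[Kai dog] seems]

e

[Kai dog]: ((e → (t → t)) → t) applied to (e → (t → t)) yields t.
[[Kai dog] seems]: (t → e) applied to t yields e.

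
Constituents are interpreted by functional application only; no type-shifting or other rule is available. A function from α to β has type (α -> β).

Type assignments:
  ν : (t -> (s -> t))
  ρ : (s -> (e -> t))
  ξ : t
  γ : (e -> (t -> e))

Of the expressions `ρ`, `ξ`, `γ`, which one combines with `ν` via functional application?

ρ : (s -> (e -> t)) — ν needs t; ρ needs s; neither fits.
ξ — combines: ν : (t -> (s -> t)) takes ξ : t as argument, giving (s -> t).
γ : (e -> (t -> e)) — ν needs t; γ needs e; neither fits.

ξ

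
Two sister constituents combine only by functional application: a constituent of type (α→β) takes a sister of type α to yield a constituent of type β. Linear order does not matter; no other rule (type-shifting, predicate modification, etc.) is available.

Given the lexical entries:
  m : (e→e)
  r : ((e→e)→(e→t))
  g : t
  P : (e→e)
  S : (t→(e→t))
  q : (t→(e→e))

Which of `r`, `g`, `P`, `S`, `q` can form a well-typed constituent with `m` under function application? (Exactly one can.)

r

r — combines: r : ((e→e)→(e→t)) takes m : (e→e) as argument, giving (e→t).
g : t — neither side's domain matches the other.
P : (e→e) — neither side's domain matches the other.
S : (t→(e→t)) — neither side's domain matches the other.
q : (t→(e→e)) — neither side's domain matches the other.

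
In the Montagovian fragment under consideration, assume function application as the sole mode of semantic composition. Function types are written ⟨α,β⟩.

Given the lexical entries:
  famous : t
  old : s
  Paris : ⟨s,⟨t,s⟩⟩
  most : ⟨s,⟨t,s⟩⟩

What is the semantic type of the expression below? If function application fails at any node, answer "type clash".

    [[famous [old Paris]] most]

[old Paris]: Paris is ⟨s,⟨t,s⟩⟩, old is s; result ⟨t,s⟩.
[famous [old Paris]]: [old Paris] is ⟨t,s⟩, famous is t; result s.
[[famous [old Paris]] most]: most is ⟨s,⟨t,s⟩⟩, [famous [old Paris]] is s; result ⟨t,s⟩.

⟨t,s⟩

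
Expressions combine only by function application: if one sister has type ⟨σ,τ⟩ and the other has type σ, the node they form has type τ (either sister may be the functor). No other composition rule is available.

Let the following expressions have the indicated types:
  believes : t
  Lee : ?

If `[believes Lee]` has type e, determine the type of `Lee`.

⟨t,e⟩

[believes Lee] is required to be e. believes : t cannot yield e as functor, so Lee : ⟨t,e⟩.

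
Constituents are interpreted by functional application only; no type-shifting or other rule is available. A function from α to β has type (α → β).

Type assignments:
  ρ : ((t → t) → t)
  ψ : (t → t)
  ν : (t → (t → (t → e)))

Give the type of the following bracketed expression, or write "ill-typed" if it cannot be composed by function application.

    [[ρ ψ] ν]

(t → (t → e))

[ρ ψ]: ρ is ((t → t) → t), ψ is (t → t); result t.
[[ρ ψ] ν]: ν is (t → (t → (t → e))), [ρ ψ] is t; result (t → (t → e)).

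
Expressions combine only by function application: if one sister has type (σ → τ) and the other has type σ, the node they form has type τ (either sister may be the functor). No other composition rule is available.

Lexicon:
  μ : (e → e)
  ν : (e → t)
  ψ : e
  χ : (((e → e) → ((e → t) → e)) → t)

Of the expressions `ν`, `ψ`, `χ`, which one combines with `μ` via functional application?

ν : (e → t) — neither side's domain matches the other.
ψ — combines: μ : (e → e) takes ψ : e as argument, giving e.
χ : (((e → e) → ((e → t) → e)) → t) — neither side's domain matches the other.

ψ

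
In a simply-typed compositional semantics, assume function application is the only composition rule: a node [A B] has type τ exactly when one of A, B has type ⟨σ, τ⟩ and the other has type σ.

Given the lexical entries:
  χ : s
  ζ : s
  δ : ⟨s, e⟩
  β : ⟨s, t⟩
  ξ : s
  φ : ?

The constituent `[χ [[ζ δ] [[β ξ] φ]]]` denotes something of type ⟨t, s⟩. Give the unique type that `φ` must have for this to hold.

For [χ [[ζ δ] [[β ξ] φ]]] to have type ⟨t, s⟩ with χ of type s, [[ζ δ] [[β ξ] φ]] must be the function: [[ζ δ] [[β ξ] φ]] : ⟨s, ⟨t, s⟩⟩.
For [[ζ δ] [[β ξ] φ]] to have type ⟨s, ⟨t, s⟩⟩ with [ζ δ] of type e, [[β ξ] φ] must be the function: [[β ξ] φ] : ⟨e, ⟨s, ⟨t, s⟩⟩⟩.
For [[β ξ] φ] to have type ⟨e, ⟨s, ⟨t, s⟩⟩⟩ with [β ξ] of type t, φ must be the function: φ : ⟨t, ⟨e, ⟨s, ⟨t, s⟩⟩⟩⟩.

⟨t, ⟨e, ⟨s, ⟨t, s⟩⟩⟩⟩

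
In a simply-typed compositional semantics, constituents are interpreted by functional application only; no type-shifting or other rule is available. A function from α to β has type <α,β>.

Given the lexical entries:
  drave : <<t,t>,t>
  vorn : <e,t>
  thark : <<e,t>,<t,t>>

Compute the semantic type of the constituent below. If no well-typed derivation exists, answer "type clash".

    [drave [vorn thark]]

t

[vorn thark]: <<e,t>,<t,t>> applied to <e,t> yields <t,t>.
[drave [vorn thark]]: <<t,t>,t> applied to <t,t> yields t.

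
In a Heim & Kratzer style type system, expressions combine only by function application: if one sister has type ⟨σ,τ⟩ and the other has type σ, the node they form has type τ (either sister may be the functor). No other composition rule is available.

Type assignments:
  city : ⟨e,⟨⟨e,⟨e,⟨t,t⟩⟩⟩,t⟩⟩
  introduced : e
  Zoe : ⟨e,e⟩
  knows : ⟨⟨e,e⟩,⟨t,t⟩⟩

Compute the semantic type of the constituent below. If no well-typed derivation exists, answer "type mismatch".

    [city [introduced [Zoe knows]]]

type mismatch

[Zoe knows]: knows is ⟨⟨e,e⟩,⟨t,t⟩⟩, Zoe is ⟨e,e⟩; result ⟨t,t⟩.
[introduced [Zoe knows]]: e with ⟨t,t⟩ — neither is a function whose domain matches the other; composition fails here.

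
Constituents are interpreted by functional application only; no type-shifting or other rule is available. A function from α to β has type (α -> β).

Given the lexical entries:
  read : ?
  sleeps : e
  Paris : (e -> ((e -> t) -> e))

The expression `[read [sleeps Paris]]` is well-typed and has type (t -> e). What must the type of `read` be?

(((e -> t) -> e) -> (t -> e))

[read [sleeps Paris]] is required to be (t -> e). [sleeps Paris] : ((e -> t) -> e) cannot yield (t -> e) as functor, so read : (((e -> t) -> e) -> (t -> e)).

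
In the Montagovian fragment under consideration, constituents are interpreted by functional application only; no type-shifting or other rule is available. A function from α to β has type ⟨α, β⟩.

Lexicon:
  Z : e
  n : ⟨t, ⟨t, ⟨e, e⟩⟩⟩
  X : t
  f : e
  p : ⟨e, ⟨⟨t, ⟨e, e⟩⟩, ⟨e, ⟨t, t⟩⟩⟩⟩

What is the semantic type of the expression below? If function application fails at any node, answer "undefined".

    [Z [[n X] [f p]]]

[n X]: n is ⟨t, ⟨t, ⟨e, e⟩⟩⟩, X is t; result ⟨t, ⟨e, e⟩⟩.
[f p]: p is ⟨e, ⟨⟨t, ⟨e, e⟩⟩, ⟨e, ⟨t, t⟩⟩⟩⟩, f is e; result ⟨⟨t, ⟨e, e⟩⟩, ⟨e, ⟨t, t⟩⟩⟩.
[[n X] [f p]]: [f p] is ⟨⟨t, ⟨e, e⟩⟩, ⟨e, ⟨t, t⟩⟩⟩, [n X] is ⟨t, ⟨e, e⟩⟩; result ⟨e, ⟨t, t⟩⟩.
[Z [[n X] [f p]]]: [[n X] [f p]] is ⟨e, ⟨t, t⟩⟩, Z is e; result ⟨t, t⟩.

⟨t, t⟩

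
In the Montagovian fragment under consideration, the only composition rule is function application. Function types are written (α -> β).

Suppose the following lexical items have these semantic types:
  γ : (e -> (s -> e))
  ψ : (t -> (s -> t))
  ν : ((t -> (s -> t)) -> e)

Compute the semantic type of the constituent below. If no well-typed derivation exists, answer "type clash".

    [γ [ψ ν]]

[ψ ν]: functor ν : ((t -> (s -> t)) -> e), argument ψ : (t -> (s -> t)); result e.
[γ [ψ ν]]: functor γ : (e -> (s -> e)), argument [ψ ν] : e; result (s -> e).

(s -> e)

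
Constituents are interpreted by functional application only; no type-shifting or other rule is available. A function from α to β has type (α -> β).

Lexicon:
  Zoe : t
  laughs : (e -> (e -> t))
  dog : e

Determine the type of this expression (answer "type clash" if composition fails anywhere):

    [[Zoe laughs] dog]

[Zoe laughs]: t with (e -> (e -> t)) — neither is a function whose domain matches the other; composition fails here.

type clash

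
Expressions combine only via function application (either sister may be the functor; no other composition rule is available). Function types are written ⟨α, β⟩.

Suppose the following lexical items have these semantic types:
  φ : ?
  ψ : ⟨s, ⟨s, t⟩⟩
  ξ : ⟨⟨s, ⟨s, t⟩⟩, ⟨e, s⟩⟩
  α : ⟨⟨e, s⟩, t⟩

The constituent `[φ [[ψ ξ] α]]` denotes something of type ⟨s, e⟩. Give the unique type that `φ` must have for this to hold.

For [φ [[ψ ξ] α]] to have type ⟨s, e⟩ with [[ψ ξ] α] of type t, φ must be the function: φ : ⟨t, ⟨s, e⟩⟩.

⟨t, ⟨s, e⟩⟩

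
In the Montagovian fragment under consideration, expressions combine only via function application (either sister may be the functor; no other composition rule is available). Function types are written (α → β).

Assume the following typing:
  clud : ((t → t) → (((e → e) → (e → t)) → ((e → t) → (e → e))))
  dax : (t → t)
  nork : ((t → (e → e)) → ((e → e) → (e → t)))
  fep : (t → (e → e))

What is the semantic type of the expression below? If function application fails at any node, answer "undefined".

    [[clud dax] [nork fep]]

[clud dax]: functor clud : ((t → t) → (((e → e) → (e → t)) → ((e → t) → (e → e)))), argument dax : (t → t); result (((e → e) → (e → t)) → ((e → t) → (e → e))).
[nork fep]: functor nork : ((t → (e → e)) → ((e → e) → (e → t))), argument fep : (t → (e → e)); result ((e → e) → (e → t)).
[[clud dax] [nork fep]]: functor [clud dax] : (((e → e) → (e → t)) → ((e → t) → (e → e))), argument [nork fep] : ((e → e) → (e → t)); result ((e → t) → (e → e)).

((e → t) → (e → e))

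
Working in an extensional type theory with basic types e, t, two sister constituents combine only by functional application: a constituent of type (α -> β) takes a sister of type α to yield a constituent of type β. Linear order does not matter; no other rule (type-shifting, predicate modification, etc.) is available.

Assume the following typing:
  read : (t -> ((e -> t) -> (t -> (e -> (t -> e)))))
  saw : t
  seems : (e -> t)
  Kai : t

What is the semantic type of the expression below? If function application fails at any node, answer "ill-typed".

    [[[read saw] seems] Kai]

[read saw] — read of type (t -> ((e -> t) -> (t -> (e -> (t -> e))))) combines with saw of type t: type ((e -> t) -> (t -> (e -> (t -> e)))).
[[read saw] seems] — [read saw] of type ((e -> t) -> (t -> (e -> (t -> e)))) combines with seems of type (e -> t): type (t -> (e -> (t -> e))).
[[[read saw] seems] Kai] — [[read saw] seems] of type (t -> (e -> (t -> e))) combines with Kai of type t: type (e -> (t -> e)).

(e -> (t -> e))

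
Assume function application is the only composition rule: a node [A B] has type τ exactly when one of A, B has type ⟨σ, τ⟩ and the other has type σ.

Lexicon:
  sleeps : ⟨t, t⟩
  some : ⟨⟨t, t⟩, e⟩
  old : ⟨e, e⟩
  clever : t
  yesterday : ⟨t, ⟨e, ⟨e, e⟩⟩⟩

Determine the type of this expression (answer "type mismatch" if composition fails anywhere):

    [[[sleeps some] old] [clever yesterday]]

⟨e, e⟩

At [sleeps some], some : ⟨⟨t, t⟩, e⟩ takes sleeps : ⟨t, t⟩, giving e.
At [[sleeps some] old], old : ⟨e, e⟩ takes [sleeps some] : e, giving e.
At [clever yesterday], yesterday : ⟨t, ⟨e, ⟨e, e⟩⟩⟩ takes clever : t, giving ⟨e, ⟨e, e⟩⟩.
At [[[sleeps some] old] [clever yesterday]], [clever yesterday] : ⟨e, ⟨e, e⟩⟩ takes [[sleeps some] old] : e, giving ⟨e, e⟩.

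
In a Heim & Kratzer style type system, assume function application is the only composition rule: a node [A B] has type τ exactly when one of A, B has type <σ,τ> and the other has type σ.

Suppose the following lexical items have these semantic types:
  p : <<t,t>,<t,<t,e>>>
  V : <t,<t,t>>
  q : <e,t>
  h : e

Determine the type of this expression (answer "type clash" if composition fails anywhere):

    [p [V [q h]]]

<t,<t,e>>

[q h]: q is <e,t>, h is e; result t.
[V [q h]]: V is <t,<t,t>>, [q h] is t; result <t,t>.
[p [V [q h]]]: p is <<t,t>,<t,<t,e>>>, [V [q h]] is <t,t>; result <t,<t,e>>.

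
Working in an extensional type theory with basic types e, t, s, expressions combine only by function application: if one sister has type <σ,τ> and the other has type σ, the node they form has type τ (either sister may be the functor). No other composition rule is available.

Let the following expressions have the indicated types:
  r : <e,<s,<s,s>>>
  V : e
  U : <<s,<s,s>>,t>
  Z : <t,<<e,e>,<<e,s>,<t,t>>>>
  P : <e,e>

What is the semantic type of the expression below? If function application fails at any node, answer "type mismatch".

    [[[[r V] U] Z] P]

[r V] — r of type <e,<s,<s,s>>> combines with V of type e: type <s,<s,s>>.
[[r V] U] — U of type <<s,<s,s>>,t> combines with [r V] of type <s,<s,s>>: type t.
[[[r V] U] Z] — Z of type <t,<<e,e>,<<e,s>,<t,t>>>> combines with [[r V] U] of type t: type <<e,e>,<<e,s>,<t,t>>>.
[[[[r V] U] Z] P] — [[[r V] U] Z] of type <<e,e>,<<e,s>,<t,t>>> combines with P of type <e,e>: type <<e,s>,<t,t>>.

<<e,s>,<t,t>>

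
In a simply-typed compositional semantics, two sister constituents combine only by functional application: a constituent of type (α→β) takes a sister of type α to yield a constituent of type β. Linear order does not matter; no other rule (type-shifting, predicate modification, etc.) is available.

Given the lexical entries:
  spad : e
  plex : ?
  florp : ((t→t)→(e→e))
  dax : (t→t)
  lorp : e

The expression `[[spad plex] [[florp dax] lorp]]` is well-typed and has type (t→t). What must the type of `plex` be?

[[spad plex] [[florp dax] lorp]] is required to be (t→t). [[florp dax] lorp] : e cannot yield (t→t) as functor, so [spad plex] : (e→(t→t)).
[spad plex] is required to be (e→(t→t)). spad : e cannot yield (e→(t→t)) as functor, so plex : (e→(e→(t→t))).

(e→(e→(t→t)))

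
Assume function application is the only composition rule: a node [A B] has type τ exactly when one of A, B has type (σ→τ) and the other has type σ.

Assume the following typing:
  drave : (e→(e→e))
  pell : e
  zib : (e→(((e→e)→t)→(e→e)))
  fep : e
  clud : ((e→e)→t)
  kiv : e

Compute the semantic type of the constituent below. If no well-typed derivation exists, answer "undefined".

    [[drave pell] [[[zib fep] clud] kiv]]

e

[drave pell]: drave is (e→(e→e)), pell is e; result (e→e).
[zib fep]: zib is (e→(((e→e)→t)→(e→e))), fep is e; result (((e→e)→t)→(e→e)).
[[zib fep] clud]: [zib fep] is (((e→e)→t)→(e→e)), clud is ((e→e)→t); result (e→e).
[[[zib fep] clud] kiv]: [[zib fep] clud] is (e→e), kiv is e; result e.
[[drave pell] [[[zib fep] clud] kiv]]: [drave pell] is (e→e), [[[zib fep] clud] kiv] is e; result e.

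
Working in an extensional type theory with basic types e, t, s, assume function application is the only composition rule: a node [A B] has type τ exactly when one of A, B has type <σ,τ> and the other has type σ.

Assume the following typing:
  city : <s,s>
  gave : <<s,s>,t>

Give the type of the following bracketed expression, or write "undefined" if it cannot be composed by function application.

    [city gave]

[city gave]: gave is <<s,s>,t>, city is <s,s>; result t.

t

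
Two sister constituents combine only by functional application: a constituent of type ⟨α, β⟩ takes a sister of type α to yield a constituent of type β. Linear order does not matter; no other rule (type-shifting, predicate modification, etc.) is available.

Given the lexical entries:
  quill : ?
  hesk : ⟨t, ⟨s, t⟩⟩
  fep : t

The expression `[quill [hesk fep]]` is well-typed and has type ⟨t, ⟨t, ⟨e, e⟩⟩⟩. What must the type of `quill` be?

[quill [hesk fep]] is required to be ⟨t, ⟨t, ⟨e, e⟩⟩⟩. [hesk fep] : ⟨s, t⟩ cannot yield ⟨t, ⟨t, ⟨e, e⟩⟩⟩ as functor, so quill : ⟨⟨s, t⟩, ⟨t, ⟨t, ⟨e, e⟩⟩⟩⟩.

⟨⟨s, t⟩, ⟨t, ⟨t, ⟨e, e⟩⟩⟩⟩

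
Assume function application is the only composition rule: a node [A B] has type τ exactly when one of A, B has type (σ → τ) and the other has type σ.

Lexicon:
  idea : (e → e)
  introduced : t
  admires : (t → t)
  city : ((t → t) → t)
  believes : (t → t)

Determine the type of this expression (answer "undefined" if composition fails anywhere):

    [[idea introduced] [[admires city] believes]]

undefined

[idea introduced]: (e → e) with t — neither is a function whose domain matches the other; composition fails here.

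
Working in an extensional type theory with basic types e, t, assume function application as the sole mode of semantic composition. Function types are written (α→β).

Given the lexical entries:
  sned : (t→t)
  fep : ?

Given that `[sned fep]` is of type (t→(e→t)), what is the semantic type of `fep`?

((t→t)→(t→(e→t)))

[sned fep] is required to be (t→(e→t)). sned : (t→t) cannot yield (t→(e→t)) as functor, so fep : ((t→t)→(t→(e→t))).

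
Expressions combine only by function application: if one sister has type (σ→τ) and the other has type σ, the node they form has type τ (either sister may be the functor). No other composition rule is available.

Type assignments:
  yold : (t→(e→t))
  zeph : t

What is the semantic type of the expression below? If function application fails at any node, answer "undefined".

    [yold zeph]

(e→t)

At [yold zeph], yold : (t→(e→t)) takes zeph : t, giving (e→t).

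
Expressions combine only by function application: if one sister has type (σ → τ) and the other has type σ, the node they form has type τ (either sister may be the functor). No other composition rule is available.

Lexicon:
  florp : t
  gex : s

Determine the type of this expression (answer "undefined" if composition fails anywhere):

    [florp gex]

undefined

[florp gex]: t and s cannot combine by function application — type clash.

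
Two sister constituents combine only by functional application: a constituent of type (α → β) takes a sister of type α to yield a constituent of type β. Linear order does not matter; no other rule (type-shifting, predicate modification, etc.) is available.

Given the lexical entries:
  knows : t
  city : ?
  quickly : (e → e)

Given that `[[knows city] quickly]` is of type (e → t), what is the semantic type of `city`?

(t → ((e → e) → (e → t)))

[[knows city] quickly] must have type (e → t). The sister quickly has type (e → e); that is not a function onto (e → t), so [knows city] must be the functor, of type ((e → e) → (e → t)).
[knows city] must have type ((e → e) → (e → t)). The sister knows has type t; that is not a function onto ((e → e) → (e → t)), so city must be the functor, of type (t → ((e → e) → (e → t))).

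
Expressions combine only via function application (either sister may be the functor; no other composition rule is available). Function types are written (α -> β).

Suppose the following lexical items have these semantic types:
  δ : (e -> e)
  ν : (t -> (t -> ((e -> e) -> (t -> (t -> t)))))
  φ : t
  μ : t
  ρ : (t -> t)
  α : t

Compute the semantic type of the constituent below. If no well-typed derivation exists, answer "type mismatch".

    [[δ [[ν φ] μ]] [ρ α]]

At [ν φ], ν : (t -> (t -> ((e -> e) -> (t -> (t -> t))))) takes φ : t, giving (t -> ((e -> e) -> (t -> (t -> t)))).
At [[ν φ] μ], [ν φ] : (t -> ((e -> e) -> (t -> (t -> t)))) takes μ : t, giving ((e -> e) -> (t -> (t -> t))).
At [δ [[ν φ] μ]], [[ν φ] μ] : ((e -> e) -> (t -> (t -> t))) takes δ : (e -> e), giving (t -> (t -> t)).
At [ρ α], ρ : (t -> t) takes α : t, giving t.
At [[δ [[ν φ] μ]] [ρ α]], [δ [[ν φ] μ]] : (t -> (t -> t)) takes [ρ α] : t, giving (t -> t).

(t -> t)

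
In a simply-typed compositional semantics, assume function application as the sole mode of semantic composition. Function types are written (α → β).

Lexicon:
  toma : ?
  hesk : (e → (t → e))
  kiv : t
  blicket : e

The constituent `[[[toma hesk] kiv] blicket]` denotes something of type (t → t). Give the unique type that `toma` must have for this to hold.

[[[toma hesk] kiv] blicket] is required to be (t → t). blicket : e cannot yield (t → t) as functor, so [[toma hesk] kiv] : (e → (t → t)).
[[toma hesk] kiv] is required to be (e → (t → t)). kiv : t cannot yield (e → (t → t)) as functor, so [toma hesk] : (t → (e → (t → t))).
[toma hesk] is required to be (t → (e → (t → t))). hesk : (e → (t → e)) cannot yield (t → (e → (t → t))) as functor, so toma : ((e → (t → e)) → (t → (e → (t → t)))).

((e → (t → e)) → (t → (e → (t → t))))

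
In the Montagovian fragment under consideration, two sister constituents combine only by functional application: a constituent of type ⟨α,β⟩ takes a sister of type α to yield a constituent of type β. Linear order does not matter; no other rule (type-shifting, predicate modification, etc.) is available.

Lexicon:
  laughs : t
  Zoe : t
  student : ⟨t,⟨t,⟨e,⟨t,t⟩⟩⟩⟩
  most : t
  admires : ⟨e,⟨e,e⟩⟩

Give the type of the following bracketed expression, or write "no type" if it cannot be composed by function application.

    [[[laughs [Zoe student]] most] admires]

no type

[Zoe student]: functor student : ⟨t,⟨t,⟨e,⟨t,t⟩⟩⟩⟩, argument Zoe : t; result ⟨t,⟨e,⟨t,t⟩⟩⟩.
[laughs [Zoe student]]: functor [Zoe student] : ⟨t,⟨e,⟨t,t⟩⟩⟩, argument laughs : t; result ⟨e,⟨t,t⟩⟩.
[[laughs [Zoe student]] most]: ⟨e,⟨t,t⟩⟩ with t — neither is a function whose domain matches the other; composition fails here.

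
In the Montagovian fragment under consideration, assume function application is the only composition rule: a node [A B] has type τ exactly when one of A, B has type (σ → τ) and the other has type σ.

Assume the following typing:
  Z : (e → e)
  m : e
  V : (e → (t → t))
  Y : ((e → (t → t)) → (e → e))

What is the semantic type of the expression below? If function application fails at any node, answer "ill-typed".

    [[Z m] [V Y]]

[Z m]: (e → e) applied to e yields e.
[V Y]: ((e → (t → t)) → (e → e)) applied to (e → (t → t)) yields (e → e).
[[Z m] [V Y]]: (e → e) applied to e yields e.

e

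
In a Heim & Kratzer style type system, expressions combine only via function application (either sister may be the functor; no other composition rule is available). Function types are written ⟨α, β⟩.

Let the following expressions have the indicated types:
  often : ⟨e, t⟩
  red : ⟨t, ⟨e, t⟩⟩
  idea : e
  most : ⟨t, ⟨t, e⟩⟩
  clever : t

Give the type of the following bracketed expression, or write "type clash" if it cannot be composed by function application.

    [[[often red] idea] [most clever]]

At [often red]: neither ⟨e, t⟩ nor ⟨t, ⟨e, t⟩⟩ can take the other as argument; the node is ill-typed.

type clash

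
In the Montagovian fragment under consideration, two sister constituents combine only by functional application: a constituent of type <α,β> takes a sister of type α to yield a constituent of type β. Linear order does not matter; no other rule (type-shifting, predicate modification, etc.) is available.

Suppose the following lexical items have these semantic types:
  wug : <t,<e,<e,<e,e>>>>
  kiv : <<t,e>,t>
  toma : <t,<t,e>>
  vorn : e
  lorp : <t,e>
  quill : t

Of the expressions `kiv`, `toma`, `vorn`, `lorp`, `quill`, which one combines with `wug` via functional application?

kiv : <<t,e>,t> — wug needs t; kiv needs <t,e>; neither fits.
toma : <t,<t,e>> — wug needs t; toma needs t; neither fits.
vorn : e — wug needs t; vorn needs nothing (atomic); neither fits.
lorp : <t,e> — wug needs t; lorp needs t; neither fits.
quill — combines: wug : <t,<e,<e,<e,e>>>> takes quill : t as argument, giving <e,<e,<e,e>>>.

quill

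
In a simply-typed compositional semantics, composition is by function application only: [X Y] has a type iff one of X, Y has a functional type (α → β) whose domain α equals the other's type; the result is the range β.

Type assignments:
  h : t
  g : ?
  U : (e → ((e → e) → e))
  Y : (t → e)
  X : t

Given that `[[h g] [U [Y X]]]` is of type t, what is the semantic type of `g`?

At [[h g] [U [Y X]]] (required: t): [U [Y X]] is ((e → e) → e), which is not a function with range t; hence [h g] is the functor — type (((e → e) → e) → t).
At [h g] (required: (((e → e) → e) → t)): h is t, which is not a function with range (((e → e) → e) → t); hence g is the functor — type (t → (((e → e) → e) → t)).

(t → (((e → e) → e) → t))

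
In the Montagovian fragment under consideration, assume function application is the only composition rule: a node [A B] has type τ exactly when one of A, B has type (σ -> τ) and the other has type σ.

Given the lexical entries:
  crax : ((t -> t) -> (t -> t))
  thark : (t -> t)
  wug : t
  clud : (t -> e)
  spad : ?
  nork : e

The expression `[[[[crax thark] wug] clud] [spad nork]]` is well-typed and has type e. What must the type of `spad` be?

(e -> (e -> e))

For [[[[crax thark] wug] clud] [spad nork]] to have type e with [[[crax thark] wug] clud] of type e, [spad nork] must be the function: [spad nork] : (e -> e).
For [spad nork] to have type (e -> e) with nork of type e, spad must be the function: spad : (e -> (e -> e)).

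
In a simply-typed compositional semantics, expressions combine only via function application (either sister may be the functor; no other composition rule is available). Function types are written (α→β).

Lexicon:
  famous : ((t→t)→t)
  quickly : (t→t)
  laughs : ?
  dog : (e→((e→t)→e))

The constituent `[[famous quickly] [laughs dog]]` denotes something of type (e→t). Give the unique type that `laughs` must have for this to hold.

((e→((e→t)→e))→(t→(e→t)))

For [[famous quickly] [laughs dog]] to have type (e→t) with [famous quickly] of type t, [laughs dog] must be the function: [laughs dog] : (t→(e→t)).
For [laughs dog] to have type (t→(e→t)) with dog of type (e→((e→t)→e)), laughs must be the function: laughs : ((e→((e→t)→e))→(t→(e→t))).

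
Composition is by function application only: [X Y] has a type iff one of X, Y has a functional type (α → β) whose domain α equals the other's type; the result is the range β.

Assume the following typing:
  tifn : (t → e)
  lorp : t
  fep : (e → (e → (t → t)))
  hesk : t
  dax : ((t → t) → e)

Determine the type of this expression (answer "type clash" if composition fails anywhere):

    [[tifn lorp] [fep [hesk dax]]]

[tifn lorp] — tifn of type (t → e) combines with lorp of type t: type e.
[hesk dax]: t with ((t → t) → e) — neither is a function whose domain matches the other; composition fails here.

type clash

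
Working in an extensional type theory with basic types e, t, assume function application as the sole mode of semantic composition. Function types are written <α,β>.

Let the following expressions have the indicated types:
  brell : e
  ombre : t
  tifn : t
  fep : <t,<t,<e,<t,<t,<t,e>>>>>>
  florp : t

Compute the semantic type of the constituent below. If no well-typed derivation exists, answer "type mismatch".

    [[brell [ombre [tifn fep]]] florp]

<t,<t,e>>

[tifn fep]: functor fep : <t,<t,<e,<t,<t,<t,e>>>>>>, argument tifn : t; result <t,<e,<t,<t,<t,e>>>>>.
[ombre [tifn fep]]: functor [tifn fep] : <t,<e,<t,<t,<t,e>>>>>, argument ombre : t; result <e,<t,<t,<t,e>>>>.
[brell [ombre [tifn fep]]]: functor [ombre [tifn fep]] : <e,<t,<t,<t,e>>>>, argument brell : e; result <t,<t,<t,e>>>.
[[brell [ombre [tifn fep]]] florp]: functor [brell [ombre [tifn fep]]] : <t,<t,<t,e>>>, argument florp : t; result <t,<t,e>>.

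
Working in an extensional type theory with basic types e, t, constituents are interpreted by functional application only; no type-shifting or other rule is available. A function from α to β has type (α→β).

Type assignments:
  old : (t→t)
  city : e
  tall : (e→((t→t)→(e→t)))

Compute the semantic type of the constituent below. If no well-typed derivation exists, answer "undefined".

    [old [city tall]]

(e→t)

[city tall] — tall of type (e→((t→t)→(e→t))) combines with city of type e: type ((t→t)→(e→t)).
[old [city tall]] — [city tall] of type ((t→t)→(e→t)) combines with old of type (t→t): type (e→t).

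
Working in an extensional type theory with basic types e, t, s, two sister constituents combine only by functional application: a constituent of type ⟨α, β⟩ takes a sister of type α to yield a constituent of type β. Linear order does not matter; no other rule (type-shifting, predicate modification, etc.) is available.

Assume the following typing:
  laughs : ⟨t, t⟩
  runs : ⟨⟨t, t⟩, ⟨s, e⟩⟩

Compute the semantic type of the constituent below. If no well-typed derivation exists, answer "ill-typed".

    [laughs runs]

⟨s, e⟩

At [laughs runs], runs : ⟨⟨t, t⟩, ⟨s, e⟩⟩ takes laughs : ⟨t, t⟩, giving ⟨s, e⟩.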